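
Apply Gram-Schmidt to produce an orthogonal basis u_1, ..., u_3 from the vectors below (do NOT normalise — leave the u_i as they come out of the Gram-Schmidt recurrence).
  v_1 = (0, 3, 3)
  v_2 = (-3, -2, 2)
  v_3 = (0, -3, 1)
Orthogonal basis:
  u_1 = (0, 3, 3)
  u_2 = (-3, -2, 2)
  u_3 = (24/17, -18/17, 18/17)

Apply the Gram-Schmidt recurrence
  u_1 = v_1
  u_i = v_i − Σ_{j<i} ((v_i · u_j) / (u_j · u_j)) · u_j.

Step by step this gives:
  u_1 = (0, 3, 3)
  u_2 = (-3, -2, 2)
  u_3 = (24/17, -18/17, 18/17)

Orthogonality check:
  u_2 · u_1 = 0 (should be 0)
  u_3 · u_1 = 0 (should be 0)
  u_3 · u_2 = 0 (should be 0)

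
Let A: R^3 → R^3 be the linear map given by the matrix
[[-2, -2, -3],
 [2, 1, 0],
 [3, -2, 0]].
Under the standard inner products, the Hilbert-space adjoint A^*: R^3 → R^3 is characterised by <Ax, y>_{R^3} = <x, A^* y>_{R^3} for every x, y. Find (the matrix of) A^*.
A^* = A^T =
[[-2, 2, 3],
 [-2, 1, -2],
 [-3, 0, 0]]

For real matrices with standard dot products, the defining identity <Ax, y> = <x, A^* y> gives (Ax)^T y = x^T (A^*) y, i.e. x^T A^T y = x^T (A^*) y. Since this holds for all x, y, we must have A^* = A^T. Therefore
A^* =
[[-2, 2, 3],
 [-2, 1, -2],
 [-3, 0, 0]].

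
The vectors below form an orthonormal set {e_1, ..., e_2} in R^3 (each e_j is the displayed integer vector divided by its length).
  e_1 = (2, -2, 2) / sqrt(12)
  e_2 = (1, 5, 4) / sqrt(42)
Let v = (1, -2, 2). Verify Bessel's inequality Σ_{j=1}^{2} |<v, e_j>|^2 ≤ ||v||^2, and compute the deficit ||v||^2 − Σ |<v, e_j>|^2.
Σ |<v, e_j>|^2 = 117/14; ||v||^2 = 9; deficit = 9/14

Write each e_j = u_j / sqrt(<u_j, u_j>) where u_j is the displayed integer vector. Then <v, e_j> = <v, u_j> / sqrt(<u_j, u_j>), so |<v, e_j>|^2 = <v, u_j>^2 / <u_j, u_j>.
Coefficients: <v, e_1> = 10/sqrt(12), <v, e_2> = -1/sqrt(42).
Square and sum: Σ |<v, e_j>|^2 = 117/14.
Compute ||v||^2 = v·v = 9.
Deficit = 9 − 117/14 = 9/14 ≥ 0, confirming Bessel's inequality. (The deficit equals ||v − Σ <v,e_j> e_j||^2, the squared distance from v to span{e_j}.)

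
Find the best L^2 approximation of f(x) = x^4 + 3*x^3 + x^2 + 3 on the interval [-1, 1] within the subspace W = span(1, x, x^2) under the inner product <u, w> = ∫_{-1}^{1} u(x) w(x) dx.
g(x) = 13*x^2/7 + 9*x/5 + 102/35

The best approximation g ∈ W is the orthogonal projection of f onto W. Writing g = a_0 + a_1 x + a_2 x^2, the coefficients solve the normal equations G · a = b where
  G_{ij} = <φ_i, φ_j> and b_i = <f, φ_i>, with φ_0 = 1, φ_1 = x, φ_2 = x^2.
G =
  [2, 0, 2/3]
  [0, 2/3, 0]
  [2/3, 0, 2/5],
b = (106/15, 6/5, 94/35).
Solving gives a_0 = 102/35, a_1 = 9/5, a_2 = 13/7, so
  g(x) = 13*x^2/7 + 9*x/5 + 102/35.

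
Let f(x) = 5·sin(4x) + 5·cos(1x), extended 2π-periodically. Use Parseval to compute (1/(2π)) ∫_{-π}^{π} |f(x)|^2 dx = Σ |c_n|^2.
Σ |c_n|^2 = 25

Expand |f|^2 and use orthogonality of {sin(nx), cos(mx)} on [-π, π]:
  ∫_{-π}^{π} sin(nx)^2 dx = π, ∫ cos(mx)^2 dx = π, and cross terms integrate to 0.
So ∫_{-π}^{π} f(x)^2 dx = 5^2 · π + 5^2 · π = (25 + 25)π.
Divide by 2π: (25 + 25)/2 = 25.
By Parseval, this equals Σ |c_n|^2.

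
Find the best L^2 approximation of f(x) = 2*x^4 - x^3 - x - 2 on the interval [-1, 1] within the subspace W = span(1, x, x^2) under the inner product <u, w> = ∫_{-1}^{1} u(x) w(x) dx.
g(x) = 12*x^2/7 - 8*x/5 - 76/35

The best approximation g ∈ W is the orthogonal projection of f onto W. Writing g = a_0 + a_1 x + a_2 x^2, the coefficients solve the normal equations G · a = b where
  G_{ij} = <φ_i, φ_j> and b_i = <f, φ_i>, with φ_0 = 1, φ_1 = x, φ_2 = x^2.
G =
  [2, 0, 2/3]
  [0, 2/3, 0]
  [2/3, 0, 2/5],
b = (-16/5, -16/15, -16/21).
Solving gives a_0 = -76/35, a_1 = -8/5, a_2 = 12/7, so
  g(x) = 12*x^2/7 - 8*x/5 - 76/35.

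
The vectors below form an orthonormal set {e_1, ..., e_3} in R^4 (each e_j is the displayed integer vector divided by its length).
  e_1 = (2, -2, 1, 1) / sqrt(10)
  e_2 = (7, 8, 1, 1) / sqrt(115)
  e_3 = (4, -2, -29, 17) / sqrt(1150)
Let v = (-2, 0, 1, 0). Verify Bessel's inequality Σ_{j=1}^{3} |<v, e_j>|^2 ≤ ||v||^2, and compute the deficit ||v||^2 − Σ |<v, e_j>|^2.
Σ |<v, e_j>|^2 = 89/25; ||v||^2 = 5; deficit = 36/25

Write each e_j = u_j / sqrt(<u_j, u_j>) where u_j is the displayed integer vector. Then <v, e_j> = <v, u_j> / sqrt(<u_j, u_j>), so |<v, e_j>|^2 = <v, u_j>^2 / <u_j, u_j>.
Coefficients: <v, e_1> = -3/sqrt(10), <v, e_2> = -13/sqrt(115), <v, e_3> = -37/sqrt(1150).
Square and sum: Σ |<v, e_j>|^2 = 89/25.
Compute ||v||^2 = v·v = 5.
Deficit = 5 − 89/25 = 36/25 ≥ 0, confirming Bessel's inequality. (The deficit equals ||v − Σ <v,e_j> e_j||^2, the squared distance from v to span{e_j}.)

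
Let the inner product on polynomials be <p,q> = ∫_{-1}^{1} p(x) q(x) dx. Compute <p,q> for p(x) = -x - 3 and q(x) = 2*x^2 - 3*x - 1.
<p,q> = 4

Expand the product: p(x)·q(x) = -2*x^3 - 3*x^2 + 10*x + 3.
∫_{-1}^{1} of each monomial x^k gives [2/(k+1) if k even, 0 if k odd]. Integrating term-by-term (or equivalently evaluating the antiderivative F(x) = -x^4/2 - x^3 + 5*x^2 + 3*x at the endpoints):
  F(1) − F(−1) = 13/2 − (5/2) = 4.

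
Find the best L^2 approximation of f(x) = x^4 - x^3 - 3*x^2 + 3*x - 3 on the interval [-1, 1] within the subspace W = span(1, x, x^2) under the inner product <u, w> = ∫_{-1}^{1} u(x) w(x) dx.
g(x) = -15*x^2/7 + 12*x/5 - 108/35

The best approximation g ∈ W is the orthogonal projection of f onto W. Writing g = a_0 + a_1 x + a_2 x^2, the coefficients solve the normal equations G · a = b where
  G_{ij} = <φ_i, φ_j> and b_i = <f, φ_i>, with φ_0 = 1, φ_1 = x, φ_2 = x^2.
G =
  [2, 0, 2/3]
  [0, 2/3, 0]
  [2/3, 0, 2/5],
b = (-38/5, 8/5, -102/35).
Solving gives a_0 = -108/35, a_1 = 12/5, a_2 = -15/7, so
  g(x) = -15*x^2/7 + 12*x/5 - 108/35.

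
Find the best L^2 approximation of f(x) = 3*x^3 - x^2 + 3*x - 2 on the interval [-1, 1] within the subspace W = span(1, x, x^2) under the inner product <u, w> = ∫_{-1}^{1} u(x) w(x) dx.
g(x) = -x^2 + 24*x/5 - 2

The best approximation g ∈ W is the orthogonal projection of f onto W. Writing g = a_0 + a_1 x + a_2 x^2, the coefficients solve the normal equations G · a = b where
  G_{ij} = <φ_i, φ_j> and b_i = <f, φ_i>, with φ_0 = 1, φ_1 = x, φ_2 = x^2.
G =
  [2, 0, 2/3]
  [0, 2/3, 0]
  [2/3, 0, 2/5],
b = (-14/3, 16/5, -26/15).
Solving gives a_0 = -2, a_1 = 24/5, a_2 = -1, so
  g(x) = -x^2 + 24*x/5 - 2.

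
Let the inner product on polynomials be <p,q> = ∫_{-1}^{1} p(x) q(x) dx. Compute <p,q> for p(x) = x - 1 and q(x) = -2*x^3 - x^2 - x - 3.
<p,q> = 26/5

Expand the product: p(x)·q(x) = -2*x^4 + x^3 - 2*x + 3.
∫_{-1}^{1} of each monomial x^k gives [2/(k+1) if k even, 0 if k odd]. Integrating term-by-term (or equivalently evaluating the antiderivative F(x) = -2*x^5/5 + x^4/4 - x^2 + 3*x at the endpoints):
  F(1) − F(−1) = 37/20 − (-67/20) = 26/5.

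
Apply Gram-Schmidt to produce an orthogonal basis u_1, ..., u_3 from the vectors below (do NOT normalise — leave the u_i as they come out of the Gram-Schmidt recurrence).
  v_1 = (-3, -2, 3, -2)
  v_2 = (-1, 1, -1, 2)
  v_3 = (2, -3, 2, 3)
Orthogonal basis:
  u_1 = (-3, -2, 3, -2)
  u_2 = (-22/13, 7/13, -4/13, 20/13)
  u_3 = (124/73, -212/73, 142/73, 239/73)

Apply the Gram-Schmidt recurrence
  u_1 = v_1
  u_i = v_i − Σ_{j<i} ((v_i · u_j) / (u_j · u_j)) · u_j.

Step by step this gives:
  u_1 = (-3, -2, 3, -2)
  u_2 = (-22/13, 7/13, -4/13, 20/13)
  u_3 = (124/73, -212/73, 142/73, 239/73)

Orthogonality check:
  u_2 · u_1 = 0 (should be 0)
  u_3 · u_1 = 0 (should be 0)
  u_3 · u_2 = 0 (should be 0)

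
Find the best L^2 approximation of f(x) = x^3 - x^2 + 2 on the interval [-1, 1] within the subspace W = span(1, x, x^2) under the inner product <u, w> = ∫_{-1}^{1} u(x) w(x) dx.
g(x) = -x^2 + 3*x/5 + 2

The best approximation g ∈ W is the orthogonal projection of f onto W. Writing g = a_0 + a_1 x + a_2 x^2, the coefficients solve the normal equations G · a = b where
  G_{ij} = <φ_i, φ_j> and b_i = <f, φ_i>, with φ_0 = 1, φ_1 = x, φ_2 = x^2.
G =
  [2, 0, 2/3]
  [0, 2/3, 0]
  [2/3, 0, 2/5],
b = (10/3, 2/5, 14/15).
Solving gives a_0 = 2, a_1 = 3/5, a_2 = -1, so
  g(x) = -x^2 + 3*x/5 + 2.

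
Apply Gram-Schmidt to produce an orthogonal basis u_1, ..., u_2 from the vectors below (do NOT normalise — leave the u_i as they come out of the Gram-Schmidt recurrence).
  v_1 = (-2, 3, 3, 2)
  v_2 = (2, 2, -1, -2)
Orthogonal basis:
  u_1 = (-2, 3, 3, 2)
  u_2 = (21/13, 67/26, -11/26, -21/13)

Apply the Gram-Schmidt recurrence
  u_1 = v_1
  u_i = v_i − Σ_{j<i} ((v_i · u_j) / (u_j · u_j)) · u_j.

Step by step this gives:
  u_1 = (-2, 3, 3, 2)
  u_2 = (21/13, 67/26, -11/26, -21/13)

Orthogonality check:
  u_2 · u_1 = 0 (should be 0)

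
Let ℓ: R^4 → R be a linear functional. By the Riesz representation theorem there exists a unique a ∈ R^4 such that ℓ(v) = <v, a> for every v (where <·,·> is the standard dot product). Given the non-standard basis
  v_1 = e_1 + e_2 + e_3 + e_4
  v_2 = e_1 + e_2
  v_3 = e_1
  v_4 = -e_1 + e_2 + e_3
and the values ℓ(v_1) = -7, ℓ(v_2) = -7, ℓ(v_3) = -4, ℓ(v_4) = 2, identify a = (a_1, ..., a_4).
a = (-4, -3, 1, -1)

Write a = (a_1, ..., a_4) in the standard basis. For each basis vector v_i, ℓ(v_i) = <v_i, a> is a linear equation in the a_j's. Collect the n equations into a matrix system V a = ℓ, where row i of V is v_i (expressed in the standard basis). Since V is invertible (lower-triangular with 1s on the diagonal, up to permutation), solve by back-substitution:
  V =
[[1, 1, 1, 1],
 [1, 1, 0, 0],
 [1, 0, 0, 0],
 [-1, 1, 1, 0]]
  V a = (-7, -7, -4, 2)
Solving gives a = (-4, -3, 1, -1).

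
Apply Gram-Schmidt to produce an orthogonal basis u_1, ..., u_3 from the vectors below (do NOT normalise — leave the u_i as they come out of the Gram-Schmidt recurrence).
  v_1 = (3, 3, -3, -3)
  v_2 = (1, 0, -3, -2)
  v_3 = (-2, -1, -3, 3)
Orthogonal basis:
  u_1 = (3, 3, -3, -3)
  u_2 = (-1/2, -3/2, -3/2, -1/2)
  u_3 = (-7/10, 7/5, -21/10, 14/5)

Apply the Gram-Schmidt recurrence
  u_1 = v_1
  u_i = v_i − Σ_{j<i} ((v_i · u_j) / (u_j · u_j)) · u_j.

Step by step this gives:
  u_1 = (3, 3, -3, -3)
  u_2 = (-1/2, -3/2, -3/2, -1/2)
  u_3 = (-7/10, 7/5, -21/10, 14/5)

Orthogonality check:
  u_2 · u_1 = 0 (should be 0)
  u_3 · u_1 = 0 (should be 0)
  u_3 · u_2 = 0 (should be 0)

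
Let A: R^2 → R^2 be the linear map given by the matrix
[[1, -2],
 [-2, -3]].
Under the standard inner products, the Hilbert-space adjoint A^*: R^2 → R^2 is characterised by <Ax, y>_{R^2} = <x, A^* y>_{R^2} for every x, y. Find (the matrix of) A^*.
A^* = A^T =
[[1, -2],
 [-2, -3]]

For real matrices with standard dot products, the defining identity <Ax, y> = <x, A^* y> gives (Ax)^T y = x^T (A^*) y, i.e. x^T A^T y = x^T (A^*) y. Since this holds for all x, y, we must have A^* = A^T. Therefore
A^* =
[[1, -2],
 [-2, -3]].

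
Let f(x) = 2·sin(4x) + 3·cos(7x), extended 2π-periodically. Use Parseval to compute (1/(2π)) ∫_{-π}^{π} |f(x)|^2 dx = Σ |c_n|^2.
Σ |c_n|^2 = 13/2

Expand |f|^2 and use orthogonality of {sin(nx), cos(mx)} on [-π, π]:
  ∫_{-π}^{π} sin(nx)^2 dx = π, ∫ cos(mx)^2 dx = π, and cross terms integrate to 0.
So ∫_{-π}^{π} f(x)^2 dx = 2^2 · π + 3^2 · π = (4 + 9)π.
Divide by 2π: (4 + 9)/2 = 13/2.
By Parseval, this equals Σ |c_n|^2.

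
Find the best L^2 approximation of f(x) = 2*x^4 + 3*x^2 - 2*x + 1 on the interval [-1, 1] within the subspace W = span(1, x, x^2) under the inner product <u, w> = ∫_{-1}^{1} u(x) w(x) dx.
g(x) = 33*x^2/7 - 2*x + 29/35

The best approximation g ∈ W is the orthogonal projection of f onto W. Writing g = a_0 + a_1 x + a_2 x^2, the coefficients solve the normal equations G · a = b where
  G_{ij} = <φ_i, φ_j> and b_i = <f, φ_i>, with φ_0 = 1, φ_1 = x, φ_2 = x^2.
G =
  [2, 0, 2/3]
  [0, 2/3, 0]
  [2/3, 0, 2/5],
b = (24/5, -4/3, 256/105).
Solving gives a_0 = 29/35, a_1 = -2, a_2 = 33/7, so
  g(x) = 33*x^2/7 - 2*x + 29/35.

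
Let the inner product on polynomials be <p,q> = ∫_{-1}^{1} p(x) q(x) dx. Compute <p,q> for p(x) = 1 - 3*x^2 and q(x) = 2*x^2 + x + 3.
<p,q> = -16/15

Expand the product: p(x)·q(x) = -6*x^4 - 3*x^3 - 7*x^2 + x + 3.
∫_{-1}^{1} of each monomial x^k gives [2/(k+1) if k even, 0 if k odd]. Integrating term-by-term (or equivalently evaluating the antiderivative F(x) = -6*x^5/5 - 3*x^4/4 - 7*x^3/3 + x^2/2 + 3*x at the endpoints):
  F(1) − F(−1) = -47/60 − (17/60) = -16/15.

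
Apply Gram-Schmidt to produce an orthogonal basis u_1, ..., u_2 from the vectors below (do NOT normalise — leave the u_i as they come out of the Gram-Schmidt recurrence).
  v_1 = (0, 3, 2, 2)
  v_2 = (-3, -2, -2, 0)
Orthogonal basis:
  u_1 = (0, 3, 2, 2)
  u_2 = (-3, -4/17, -14/17, 20/17)

Apply the Gram-Schmidt recurrence
  u_1 = v_1
  u_i = v_i − Σ_{j<i} ((v_i · u_j) / (u_j · u_j)) · u_j.

Step by step this gives:
  u_1 = (0, 3, 2, 2)
  u_2 = (-3, -4/17, -14/17, 20/17)

Orthogonality check:
  u_2 · u_1 = 0 (should be 0)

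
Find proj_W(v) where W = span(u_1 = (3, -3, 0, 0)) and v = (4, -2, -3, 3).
proj_W(v) = (3, -3, 0, 0)

Set up U = [u_1 | ... | u_1] ∈ R^(4×1). The projector onto W = col(U) is P = U (U^T U)^(-1) U^T.
Compute U^T U =
  [18],
and U^T v = (18).
Solve U^T U · c = U^T v for the coefficients: c = (1). The projection is proj_W(v) = U c.
Check: (v - proj_W(v)) · u_1 = 0  (should be 0).
Result: proj_W(v) = (3, -3, 0, 0).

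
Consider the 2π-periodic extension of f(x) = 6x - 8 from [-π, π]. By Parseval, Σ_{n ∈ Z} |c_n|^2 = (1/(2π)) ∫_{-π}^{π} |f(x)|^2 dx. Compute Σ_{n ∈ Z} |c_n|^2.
Σ |c_n|^2 = 12π^2 + 64

Expand and integrate term by term over [-π, π]:
  ∫ (6x)^2 dx = 36·(2π^3/3); ∫ 2·6·(-8)·x dx = 0 (odd integrand); ∫ (-8)^2 dx = 64·2π.
So (1/(2π)) ∫_{-π}^{π} (6x - 8)^2 dx = 36π^2/3 + 64 = 12π^2 + 64.
Parseval ⇒ Σ |c_n|^2 = 12π^2 + 64.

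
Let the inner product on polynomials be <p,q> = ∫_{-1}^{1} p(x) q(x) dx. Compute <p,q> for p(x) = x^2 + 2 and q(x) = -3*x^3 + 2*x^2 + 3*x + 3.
<p,q> = 262/15

Expand the product: p(x)·q(x) = -3*x^5 + 2*x^4 - 3*x^3 + 7*x^2 + 6*x + 6.
∫_{-1}^{1} of each monomial x^k gives [2/(k+1) if k even, 0 if k odd]. Integrating term-by-term (or equivalently evaluating the antiderivative F(x) = -x^6/2 + 2*x^5/5 - 3*x^4/4 + 7*x^3/3 + 3*x^2 + 6*x at the endpoints):
  F(1) − F(−1) = 629/60 − (-419/60) = 262/15.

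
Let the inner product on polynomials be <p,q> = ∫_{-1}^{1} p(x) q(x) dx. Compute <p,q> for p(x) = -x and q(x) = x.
<p,q> = -2/3

Expand the product: p(x)·q(x) = -x^2.
∫_{-1}^{1} of each monomial x^k gives [2/(k+1) if k even, 0 if k odd]. Integrating term-by-term (or equivalently evaluating the antiderivative F(x) = -x^3/3 at the endpoints):
  F(1) − F(−1) = -1/3 − (1/3) = -2/3.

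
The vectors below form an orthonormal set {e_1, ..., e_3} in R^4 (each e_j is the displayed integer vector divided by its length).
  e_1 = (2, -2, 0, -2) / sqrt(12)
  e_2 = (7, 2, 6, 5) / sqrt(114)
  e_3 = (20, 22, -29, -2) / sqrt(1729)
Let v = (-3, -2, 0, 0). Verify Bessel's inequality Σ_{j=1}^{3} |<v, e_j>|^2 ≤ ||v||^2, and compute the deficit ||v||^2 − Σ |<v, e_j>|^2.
Σ |<v, e_j>|^2 = 169/14; ||v||^2 = 13; deficit = 13/14

Write each e_j = u_j / sqrt(<u_j, u_j>) where u_j is the displayed integer vector. Then <v, e_j> = <v, u_j> / sqrt(<u_j, u_j>), so |<v, e_j>|^2 = <v, u_j>^2 / <u_j, u_j>.
Coefficients: <v, e_1> = -2/sqrt(12), <v, e_2> = -25/sqrt(114), <v, e_3> = -104/sqrt(1729).
Square and sum: Σ |<v, e_j>|^2 = 169/14.
Compute ||v||^2 = v·v = 13.
Deficit = 13 − 169/14 = 13/14 ≥ 0, confirming Bessel's inequality. (The deficit equals ||v − Σ <v,e_j> e_j||^2, the squared distance from v to span{e_j}.)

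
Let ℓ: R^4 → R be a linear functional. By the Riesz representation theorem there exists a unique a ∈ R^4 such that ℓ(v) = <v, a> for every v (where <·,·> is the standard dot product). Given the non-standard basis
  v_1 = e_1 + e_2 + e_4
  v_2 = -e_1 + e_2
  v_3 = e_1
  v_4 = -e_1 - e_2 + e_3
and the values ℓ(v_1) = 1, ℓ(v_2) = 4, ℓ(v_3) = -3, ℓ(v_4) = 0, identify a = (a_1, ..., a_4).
a = (-3, 1, -2, 3)

Write a = (a_1, ..., a_4) in the standard basis. For each basis vector v_i, ℓ(v_i) = <v_i, a> is a linear equation in the a_j's. Collect the n equations into a matrix system V a = ℓ, where row i of V is v_i (expressed in the standard basis). Since V is invertible (lower-triangular with 1s on the diagonal, up to permutation), solve by back-substitution:
  V =
[[1, 1, 0, 1],
 [-1, 1, 0, 0],
 [1, 0, 0, 0],
 [-1, -1, 1, 0]]
  V a = (1, 4, -3, 0)
Solving gives a = (-3, 1, -2, 3).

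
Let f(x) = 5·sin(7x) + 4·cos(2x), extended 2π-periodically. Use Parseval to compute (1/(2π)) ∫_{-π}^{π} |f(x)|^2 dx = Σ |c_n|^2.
Σ |c_n|^2 = 41/2

Expand |f|^2 and use orthogonality of {sin(nx), cos(mx)} on [-π, π]:
  ∫_{-π}^{π} sin(nx)^2 dx = π, ∫ cos(mx)^2 dx = π, and cross terms integrate to 0.
So ∫_{-π}^{π} f(x)^2 dx = 5^2 · π + 4^2 · π = (25 + 16)π.
Divide by 2π: (25 + 16)/2 = 41/2.
By Parseval, this equals Σ |c_n|^2.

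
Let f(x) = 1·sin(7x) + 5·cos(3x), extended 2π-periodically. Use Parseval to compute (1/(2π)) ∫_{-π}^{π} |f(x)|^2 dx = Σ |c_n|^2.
Σ |c_n|^2 = 13

Expand |f|^2 and use orthogonality of {sin(nx), cos(mx)} on [-π, π]:
  ∫_{-π}^{π} sin(nx)^2 dx = π, ∫ cos(mx)^2 dx = π, and cross terms integrate to 0.
So ∫_{-π}^{π} f(x)^2 dx = 1^2 · π + 5^2 · π = (1 + 25)π.
Divide by 2π: (1 + 25)/2 = 13.
By Parseval, this equals Σ |c_n|^2.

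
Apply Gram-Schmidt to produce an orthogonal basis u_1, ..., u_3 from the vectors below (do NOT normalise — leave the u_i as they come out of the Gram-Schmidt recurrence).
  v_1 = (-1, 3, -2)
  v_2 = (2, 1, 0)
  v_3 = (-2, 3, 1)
Orthogonal basis:
  u_1 = (-1, 3, -2)
  u_2 = (29/14, 11/14, 1/7)
  u_3 = (-2/3, 4/3, 7/3)

Apply the Gram-Schmidt recurrence
  u_1 = v_1
  u_i = v_i − Σ_{j<i} ((v_i · u_j) / (u_j · u_j)) · u_j.

Step by step this gives:
  u_1 = (-1, 3, -2)
  u_2 = (29/14, 11/14, 1/7)
  u_3 = (-2/3, 4/3, 7/3)

Orthogonality check:
  u_2 · u_1 = 0 (should be 0)
  u_3 · u_1 = 0 (should be 0)
  u_3 · u_2 = 0 (should be 0)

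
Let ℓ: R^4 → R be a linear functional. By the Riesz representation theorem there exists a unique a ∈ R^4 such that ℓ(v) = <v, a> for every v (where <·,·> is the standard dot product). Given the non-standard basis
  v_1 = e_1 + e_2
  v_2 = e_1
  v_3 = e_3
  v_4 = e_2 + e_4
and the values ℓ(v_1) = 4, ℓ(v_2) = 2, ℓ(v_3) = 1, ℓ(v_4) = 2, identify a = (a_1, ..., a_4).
a = (2, 2, 1, 0)

Write a = (a_1, ..., a_4) in the standard basis. For each basis vector v_i, ℓ(v_i) = <v_i, a> is a linear equation in the a_j's. Collect the n equations into a matrix system V a = ℓ, where row i of V is v_i (expressed in the standard basis). Since V is invertible (lower-triangular with 1s on the diagonal, up to permutation), solve by back-substitution:
  V =
[[1, 1, 0, 0],
 [1, 0, 0, 0],
 [0, 0, 1, 0],
 [0, 1, 0, 1]]
  V a = (4, 2, 1, 2)
Solving gives a = (2, 2, 1, 0).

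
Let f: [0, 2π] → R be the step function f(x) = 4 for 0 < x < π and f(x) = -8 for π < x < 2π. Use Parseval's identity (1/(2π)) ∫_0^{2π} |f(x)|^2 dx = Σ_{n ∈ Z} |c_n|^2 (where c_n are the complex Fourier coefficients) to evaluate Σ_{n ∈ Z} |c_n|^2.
Σ |c_n|^2 = 40

Parseval equates the L^2 energy of f (normalised by 1/(2π)) with the ℓ^2 sum of its Fourier coefficients: (1/(2π)) ∫_0^{2π} |f|^2 = Σ |c_n|^2.
Compute the left side: (1/(2π)) [∫_0^π 4^2 dx + ∫_π^{2π} (-8)^2 dx] = (1/(2π)) · (16π + 64π) = (16 + 64)/2 = 40.
So Σ_{n ∈ Z} |c_n|^2 = 40.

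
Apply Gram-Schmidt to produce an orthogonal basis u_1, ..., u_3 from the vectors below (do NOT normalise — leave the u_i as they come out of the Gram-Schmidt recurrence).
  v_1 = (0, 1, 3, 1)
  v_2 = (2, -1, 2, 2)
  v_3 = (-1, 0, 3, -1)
Orthogonal basis:
  u_1 = (0, 1, 3, 1)
  u_2 = (2, -18/11, 1/11, 15/11)
  u_3 = (-13/47, -62/47, 40/47, -58/47)

Apply the Gram-Schmidt recurrence
  u_1 = v_1
  u_i = v_i − Σ_{j<i} ((v_i · u_j) / (u_j · u_j)) · u_j.

Step by step this gives:
  u_1 = (0, 1, 3, 1)
  u_2 = (2, -18/11, 1/11, 15/11)
  u_3 = (-13/47, -62/47, 40/47, -58/47)

Orthogonality check:
  u_2 · u_1 = 0 (should be 0)
  u_3 · u_1 = 0 (should be 0)
  u_3 · u_2 = 0 (should be 0)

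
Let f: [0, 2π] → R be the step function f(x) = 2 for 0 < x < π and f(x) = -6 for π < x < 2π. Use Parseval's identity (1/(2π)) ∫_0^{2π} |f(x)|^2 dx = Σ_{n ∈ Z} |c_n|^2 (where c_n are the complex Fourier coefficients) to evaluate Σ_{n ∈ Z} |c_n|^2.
Σ |c_n|^2 = 20

Parseval equates the L^2 energy of f (normalised by 1/(2π)) with the ℓ^2 sum of its Fourier coefficients: (1/(2π)) ∫_0^{2π} |f|^2 = Σ |c_n|^2.
Compute the left side: (1/(2π)) [∫_0^π 2^2 dx + ∫_π^{2π} (-6)^2 dx] = (1/(2π)) · (4π + 36π) = (4 + 36)/2 = 20.
So Σ_{n ∈ Z} |c_n|^2 = 20.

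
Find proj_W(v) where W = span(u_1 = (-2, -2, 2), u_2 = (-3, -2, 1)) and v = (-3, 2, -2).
proj_W(v) = (-13/6, 1/3, -17/6)

Set up U = [u_1 | ... | u_2] ∈ R^(3×2). The projector onto W = col(U) is P = U (U^T U)^(-1) U^T.
Compute U^T U =
  [12, 12]
  [12, 14],
and U^T v = (-2, 3).
Solve U^T U · c = U^T v for the coefficients: c = (-8/3, 5/2). The projection is proj_W(v) = U c.
Check: (v - proj_W(v)) · u_1 = 0  (should be 0).
Check: (v - proj_W(v)) · u_2 = 0  (should be 0).
Result: proj_W(v) = (-13/6, 1/3, -17/6).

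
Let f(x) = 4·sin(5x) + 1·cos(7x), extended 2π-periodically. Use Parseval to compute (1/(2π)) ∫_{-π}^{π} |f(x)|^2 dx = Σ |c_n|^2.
Σ |c_n|^2 = 17/2

Expand |f|^2 and use orthogonality of {sin(nx), cos(mx)} on [-π, π]:
  ∫_{-π}^{π} sin(nx)^2 dx = π, ∫ cos(mx)^2 dx = π, and cross terms integrate to 0.
So ∫_{-π}^{π} f(x)^2 dx = 4^2 · π + 1^2 · π = (16 + 1)π.
Divide by 2π: (16 + 1)/2 = 17/2.
By Parseval, this equals Σ |c_n|^2.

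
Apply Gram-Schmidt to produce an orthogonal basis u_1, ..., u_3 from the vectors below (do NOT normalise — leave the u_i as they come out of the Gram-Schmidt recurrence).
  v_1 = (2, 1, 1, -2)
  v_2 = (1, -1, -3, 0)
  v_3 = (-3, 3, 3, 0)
Orthogonal basis:
  u_1 = (2, 1, 1, -2)
  u_2 = (7/5, -4/5, -14/5, -2/5)
  u_3 = (-54/53, 99/53, -51/53, -30/53)

Apply the Gram-Schmidt recurrence
  u_1 = v_1
  u_i = v_i − Σ_{j<i} ((v_i · u_j) / (u_j · u_j)) · u_j.

Step by step this gives:
  u_1 = (2, 1, 1, -2)
  u_2 = (7/5, -4/5, -14/5, -2/5)
  u_3 = (-54/53, 99/53, -51/53, -30/53)

Orthogonality check:
  u_2 · u_1 = 0 (should be 0)
  u_3 · u_1 = 0 (should be 0)
  u_3 · u_2 = 0 (should be 0)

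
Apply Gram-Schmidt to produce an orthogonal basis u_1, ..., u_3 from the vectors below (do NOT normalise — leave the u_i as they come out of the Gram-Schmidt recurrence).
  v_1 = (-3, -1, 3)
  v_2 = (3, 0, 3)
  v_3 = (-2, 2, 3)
Orthogonal basis:
  u_1 = (-3, -1, 3)
  u_2 = (3, 0, 3)
  u_3 = (-17/38, 51/19, 17/38)

Apply the Gram-Schmidt recurrence
  u_1 = v_1
  u_i = v_i − Σ_{j<i} ((v_i · u_j) / (u_j · u_j)) · u_j.

Step by step this gives:
  u_1 = (-3, -1, 3)
  u_2 = (3, 0, 3)
  u_3 = (-17/38, 51/19, 17/38)

Orthogonality check:
  u_2 · u_1 = 0 (should be 0)
  u_3 · u_1 = 0 (should be 0)
  u_3 · u_2 = 0 (should be 0)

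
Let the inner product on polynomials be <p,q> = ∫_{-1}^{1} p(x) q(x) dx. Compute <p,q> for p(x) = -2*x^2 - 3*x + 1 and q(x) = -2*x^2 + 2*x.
<p,q> = -56/15

Expand the product: p(x)·q(x) = 4*x^4 + 2*x^3 - 8*x^2 + 2*x.
∫_{-1}^{1} of each monomial x^k gives [2/(k+1) if k even, 0 if k odd]. Integrating term-by-term (or equivalently evaluating the antiderivative F(x) = 4*x^5/5 + x^4/2 - 8*x^3/3 + x^2 at the endpoints):
  F(1) − F(−1) = -11/30 − (101/30) = -56/15.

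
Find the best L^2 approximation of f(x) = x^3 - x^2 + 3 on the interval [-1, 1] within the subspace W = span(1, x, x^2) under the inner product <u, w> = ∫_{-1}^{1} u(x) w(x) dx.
g(x) = -x^2 + 3*x/5 + 3

The best approximation g ∈ W is the orthogonal projection of f onto W. Writing g = a_0 + a_1 x + a_2 x^2, the coefficients solve the normal equations G · a = b where
  G_{ij} = <φ_i, φ_j> and b_i = <f, φ_i>, with φ_0 = 1, φ_1 = x, φ_2 = x^2.
G =
  [2, 0, 2/3]
  [0, 2/3, 0]
  [2/3, 0, 2/5],
b = (16/3, 2/5, 8/5).
Solving gives a_0 = 3, a_1 = 3/5, a_2 = -1, so
  g(x) = -x^2 + 3*x/5 + 3.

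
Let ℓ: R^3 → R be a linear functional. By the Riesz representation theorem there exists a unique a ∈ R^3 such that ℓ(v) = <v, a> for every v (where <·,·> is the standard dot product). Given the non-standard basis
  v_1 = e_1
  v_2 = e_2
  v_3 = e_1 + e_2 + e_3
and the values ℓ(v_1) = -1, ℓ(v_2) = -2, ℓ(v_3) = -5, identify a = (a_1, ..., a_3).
a = (-1, -2, -2)

Write a = (a_1, ..., a_3) in the standard basis. For each basis vector v_i, ℓ(v_i) = <v_i, a> is a linear equation in the a_j's. Collect the n equations into a matrix system V a = ℓ, where row i of V is v_i (expressed in the standard basis). Since V is invertible (lower-triangular with 1s on the diagonal, up to permutation), solve by back-substitution:
  V =
[[1, 0, 0],
 [0, 1, 0],
 [1, 1, 1]]
  V a = (-1, -2, -5)
Solving gives a = (-1, -2, -2).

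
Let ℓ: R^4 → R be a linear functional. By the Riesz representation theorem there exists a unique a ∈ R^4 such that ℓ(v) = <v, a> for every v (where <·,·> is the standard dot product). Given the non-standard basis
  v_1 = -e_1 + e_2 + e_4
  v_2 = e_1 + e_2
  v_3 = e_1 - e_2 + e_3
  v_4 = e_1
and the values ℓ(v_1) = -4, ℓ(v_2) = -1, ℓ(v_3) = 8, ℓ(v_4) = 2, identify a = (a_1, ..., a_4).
a = (2, -3, 3, 1)

Write a = (a_1, ..., a_4) in the standard basis. For each basis vector v_i, ℓ(v_i) = <v_i, a> is a linear equation in the a_j's. Collect the n equations into a matrix system V a = ℓ, where row i of V is v_i (expressed in the standard basis). Since V is invertible (lower-triangular with 1s on the diagonal, up to permutation), solve by back-substitution:
  V =
[[-1, 1, 0, 1],
 [1, 1, 0, 0],
 [1, -1, 1, 0],
 [1, 0, 0, 0]]
  V a = (-4, -1, 8, 2)
Solving gives a = (2, -3, 3, 1).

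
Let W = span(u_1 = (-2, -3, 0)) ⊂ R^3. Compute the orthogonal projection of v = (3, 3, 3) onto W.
proj_W(v) = (30/13, 45/13, 0)

Set up U = [u_1 | ... | u_1] ∈ R^(3×1). The projector onto W = col(U) is P = U (U^T U)^(-1) U^T.
Compute U^T U =
  [13],
and U^T v = (-15).
Solve U^T U · c = U^T v for the coefficients: c = (-15/13). The projection is proj_W(v) = U c.
Check: (v - proj_W(v)) · u_1 = 0  (should be 0).
Result: proj_W(v) = (30/13, 45/13, 0).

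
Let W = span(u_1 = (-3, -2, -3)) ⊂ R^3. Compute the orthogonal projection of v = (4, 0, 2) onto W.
proj_W(v) = (27/11, 18/11, 27/11)

Set up U = [u_1 | ... | u_1] ∈ R^(3×1). The projector onto W = col(U) is P = U (U^T U)^(-1) U^T.
Compute U^T U =
  [22],
and U^T v = (-18).
Solve U^T U · c = U^T v for the coefficients: c = (-9/11). The projection is proj_W(v) = U c.
Check: (v - proj_W(v)) · u_1 = 0  (should be 0).
Result: proj_W(v) = (27/11, 18/11, 27/11).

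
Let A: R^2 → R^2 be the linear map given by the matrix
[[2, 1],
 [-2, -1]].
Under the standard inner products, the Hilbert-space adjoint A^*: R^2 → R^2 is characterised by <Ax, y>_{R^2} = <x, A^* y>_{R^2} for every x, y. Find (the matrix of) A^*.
A^* = A^T =
[[2, -2],
 [1, -1]]

For real matrices with standard dot products, the defining identity <Ax, y> = <x, A^* y> gives (Ax)^T y = x^T (A^*) y, i.e. x^T A^T y = x^T (A^*) y. Since this holds for all x, y, we must have A^* = A^T. Therefore
A^* =
[[2, -2],
 [1, -1]].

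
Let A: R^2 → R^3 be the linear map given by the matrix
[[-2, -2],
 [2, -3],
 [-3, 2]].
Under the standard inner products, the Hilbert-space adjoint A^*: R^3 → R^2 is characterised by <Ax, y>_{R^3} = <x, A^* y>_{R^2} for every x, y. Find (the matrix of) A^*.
A^* = A^T =
[[-2, 2, -3],
 [-2, -3, 2]]

For real matrices with standard dot products, the defining identity <Ax, y> = <x, A^* y> gives (Ax)^T y = x^T (A^*) y, i.e. x^T A^T y = x^T (A^*) y. Since this holds for all x, y, we must have A^* = A^T. Therefore
A^* =
[[-2, 2, -3],
 [-2, -3, 2]].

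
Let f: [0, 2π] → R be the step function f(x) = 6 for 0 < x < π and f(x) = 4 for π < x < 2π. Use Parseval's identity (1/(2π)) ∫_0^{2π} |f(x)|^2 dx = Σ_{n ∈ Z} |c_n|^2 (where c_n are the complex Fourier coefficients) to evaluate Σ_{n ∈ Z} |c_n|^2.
Σ |c_n|^2 = 26

Parseval equates the L^2 energy of f (normalised by 1/(2π)) with the ℓ^2 sum of its Fourier coefficients: (1/(2π)) ∫_0^{2π} |f|^2 = Σ |c_n|^2.
Compute the left side: (1/(2π)) [∫_0^π 6^2 dx + ∫_π^{2π} 4^2 dx] = (1/(2π)) · (36π + 16π) = (36 + 16)/2 = 26.
So Σ_{n ∈ Z} |c_n|^2 = 26.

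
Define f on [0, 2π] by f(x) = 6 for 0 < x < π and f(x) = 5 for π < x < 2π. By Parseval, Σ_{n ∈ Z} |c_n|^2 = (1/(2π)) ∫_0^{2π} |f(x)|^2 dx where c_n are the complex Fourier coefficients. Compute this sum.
Σ |c_n|^2 = 61/2

Parseval equates the L^2 energy of f (normalised by 1/(2π)) with the ℓ^2 sum of its Fourier coefficients: (1/(2π)) ∫_0^{2π} |f|^2 = Σ |c_n|^2.
Compute the left side: (1/(2π)) [∫_0^π 6^2 dx + ∫_π^{2π} 5^2 dx] = (1/(2π)) · (36π + 25π) = (36 + 25)/2 = 61/2.
So Σ_{n ∈ Z} |c_n|^2 = 61/2.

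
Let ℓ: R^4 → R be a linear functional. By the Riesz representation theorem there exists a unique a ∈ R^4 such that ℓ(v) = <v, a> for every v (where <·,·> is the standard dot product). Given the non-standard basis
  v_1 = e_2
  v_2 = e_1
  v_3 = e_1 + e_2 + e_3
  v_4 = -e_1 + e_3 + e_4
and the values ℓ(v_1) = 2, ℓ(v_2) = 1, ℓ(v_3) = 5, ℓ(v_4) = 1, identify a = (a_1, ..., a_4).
a = (1, 2, 2, 0)

Write a = (a_1, ..., a_4) in the standard basis. For each basis vector v_i, ℓ(v_i) = <v_i, a> is a linear equation in the a_j's. Collect the n equations into a matrix system V a = ℓ, where row i of V is v_i (expressed in the standard basis). Since V is invertible (lower-triangular with 1s on the diagonal, up to permutation), solve by back-substitution:
  V =
[[0, 1, 0, 0],
 [1, 0, 0, 0],
 [1, 1, 1, 0],
 [-1, 0, 1, 1]]
  V a = (2, 1, 5, 1)
Solving gives a = (1, 2, 2, 0).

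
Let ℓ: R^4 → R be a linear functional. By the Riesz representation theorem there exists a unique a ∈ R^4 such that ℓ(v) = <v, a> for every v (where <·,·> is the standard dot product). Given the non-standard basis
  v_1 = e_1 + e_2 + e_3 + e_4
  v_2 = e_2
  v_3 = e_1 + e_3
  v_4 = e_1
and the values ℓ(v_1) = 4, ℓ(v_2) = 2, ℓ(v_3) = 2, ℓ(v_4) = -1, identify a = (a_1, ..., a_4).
a = (-1, 2, 3, 0)

Write a = (a_1, ..., a_4) in the standard basis. For each basis vector v_i, ℓ(v_i) = <v_i, a> is a linear equation in the a_j's. Collect the n equations into a matrix system V a = ℓ, where row i of V is v_i (expressed in the standard basis). Since V is invertible (lower-triangular with 1s on the diagonal, up to permutation), solve by back-substitution:
  V =
[[1, 1, 1, 1],
 [0, 1, 0, 0],
 [1, 0, 1, 0],
 [1, 0, 0, 0]]
  V a = (4, 2, 2, -1)
Solving gives a = (-1, 2, 3, 0).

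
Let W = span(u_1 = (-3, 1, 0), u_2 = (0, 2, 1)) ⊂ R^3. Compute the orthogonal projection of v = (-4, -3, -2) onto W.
proj_W(v) = (-183/46, -135/46, -49/23)

Set up U = [u_1 | ... | u_2] ∈ R^(3×2). The projector onto W = col(U) is P = U (U^T U)^(-1) U^T.
Compute U^T U =
  [10, 2]
  [2, 5],
and U^T v = (9, -8).
Solve U^T U · c = U^T v for the coefficients: c = (61/46, -49/23). The projection is proj_W(v) = U c.
Check: (v - proj_W(v)) · u_1 = 0  (should be 0).
Check: (v - proj_W(v)) · u_2 = 0  (should be 0).
Result: proj_W(v) = (-183/46, -135/46, -49/23).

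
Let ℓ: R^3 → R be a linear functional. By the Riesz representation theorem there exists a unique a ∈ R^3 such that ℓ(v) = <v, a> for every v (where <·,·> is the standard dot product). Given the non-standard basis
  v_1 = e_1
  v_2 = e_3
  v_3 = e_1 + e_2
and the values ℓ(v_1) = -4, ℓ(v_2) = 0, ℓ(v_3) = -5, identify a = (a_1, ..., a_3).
a = (-4, -1, 0)

Write a = (a_1, ..., a_3) in the standard basis. For each basis vector v_i, ℓ(v_i) = <v_i, a> is a linear equation in the a_j's. Collect the n equations into a matrix system V a = ℓ, where row i of V is v_i (expressed in the standard basis). Since V is invertible (lower-triangular with 1s on the diagonal, up to permutation), solve by back-substitution:
  V =
[[1, 0, 0],
 [0, 0, 1],
 [1, 1, 0]]
  V a = (-4, 0, -5)
Solving gives a = (-4, -1, 0).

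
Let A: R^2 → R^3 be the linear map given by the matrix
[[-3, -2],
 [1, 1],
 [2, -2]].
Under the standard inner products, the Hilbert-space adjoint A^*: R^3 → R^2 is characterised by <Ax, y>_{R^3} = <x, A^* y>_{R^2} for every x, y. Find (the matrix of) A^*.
A^* = A^T =
[[-3, 1, 2],
 [-2, 1, -2]]

For real matrices with standard dot products, the defining identity <Ax, y> = <x, A^* y> gives (Ax)^T y = x^T (A^*) y, i.e. x^T A^T y = x^T (A^*) y. Since this holds for all x, y, we must have A^* = A^T. Therefore
A^* =
[[-3, 1, 2],
 [-2, 1, -2]].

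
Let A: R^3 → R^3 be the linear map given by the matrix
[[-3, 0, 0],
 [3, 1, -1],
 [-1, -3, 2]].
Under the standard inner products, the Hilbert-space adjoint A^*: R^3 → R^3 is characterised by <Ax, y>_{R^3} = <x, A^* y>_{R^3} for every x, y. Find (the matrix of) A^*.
A^* = A^T =
[[-3, 3, -1],
 [0, 1, -3],
 [0, -1, 2]]

For real matrices with standard dot products, the defining identity <Ax, y> = <x, A^* y> gives (Ax)^T y = x^T (A^*) y, i.e. x^T A^T y = x^T (A^*) y. Since this holds for all x, y, we must have A^* = A^T. Therefore
A^* =
[[-3, 3, -1],
 [0, 1, -3],
 [0, -1, 2]].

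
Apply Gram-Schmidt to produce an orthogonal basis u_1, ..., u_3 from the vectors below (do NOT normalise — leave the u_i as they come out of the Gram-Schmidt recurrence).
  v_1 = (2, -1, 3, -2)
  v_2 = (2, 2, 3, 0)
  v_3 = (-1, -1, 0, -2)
Orthogonal basis:
  u_1 = (2, -1, 3, -2)
  u_2 = (7/9, 47/18, 7/6, 11/9)
  u_3 = (-33/37, 24/37, 6/37, -36/37)

Apply the Gram-Schmidt recurrence
  u_1 = v_1
  u_i = v_i − Σ_{j<i} ((v_i · u_j) / (u_j · u_j)) · u_j.

Step by step this gives:
  u_1 = (2, -1, 3, -2)
  u_2 = (7/9, 47/18, 7/6, 11/9)
  u_3 = (-33/37, 24/37, 6/37, -36/37)

Orthogonality check:
  u_2 · u_1 = 0 (should be 0)
  u_3 · u_1 = 0 (should be 0)
  u_3 · u_2 = 0 (should be 0)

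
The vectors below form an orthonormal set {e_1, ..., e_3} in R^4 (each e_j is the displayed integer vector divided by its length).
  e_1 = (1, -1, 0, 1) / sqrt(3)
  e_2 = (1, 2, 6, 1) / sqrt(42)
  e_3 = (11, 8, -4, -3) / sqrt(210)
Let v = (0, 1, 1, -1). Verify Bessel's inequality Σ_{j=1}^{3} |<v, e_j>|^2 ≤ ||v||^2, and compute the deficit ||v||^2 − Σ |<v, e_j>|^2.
Σ |<v, e_j>|^2 = 41/15; ||v||^2 = 3; deficit = 4/15

Write each e_j = u_j / sqrt(<u_j, u_j>) where u_j is the displayed integer vector. Then <v, e_j> = <v, u_j> / sqrt(<u_j, u_j>), so |<v, e_j>|^2 = <v, u_j>^2 / <u_j, u_j>.
Coefficients: <v, e_1> = -2/sqrt(3), <v, e_2> = 7/sqrt(42), <v, e_3> = 7/sqrt(210).
Square and sum: Σ |<v, e_j>|^2 = 41/15.
Compute ||v||^2 = v·v = 3.
Deficit = 3 − 41/15 = 4/15 ≥ 0, confirming Bessel's inequality. (The deficit equals ||v − Σ <v,e_j> e_j||^2, the squared distance from v to span{e_j}.)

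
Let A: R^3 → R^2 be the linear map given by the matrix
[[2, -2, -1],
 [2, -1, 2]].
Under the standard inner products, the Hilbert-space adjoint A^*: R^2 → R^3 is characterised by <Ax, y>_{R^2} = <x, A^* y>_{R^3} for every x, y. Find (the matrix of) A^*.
A^* = A^T =
[[2, 2],
 [-2, -1],
 [-1, 2]]

For real matrices with standard dot products, the defining identity <Ax, y> = <x, A^* y> gives (Ax)^T y = x^T (A^*) y, i.e. x^T A^T y = x^T (A^*) y. Since this holds for all x, y, we must have A^* = A^T. Therefore
A^* =
[[2, 2],
 [-2, -1],
 [-1, 2]].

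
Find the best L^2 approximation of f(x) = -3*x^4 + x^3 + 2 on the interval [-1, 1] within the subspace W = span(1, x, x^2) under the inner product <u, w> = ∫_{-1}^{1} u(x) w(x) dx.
g(x) = -18*x^2/7 + 3*x/5 + 79/35

The best approximation g ∈ W is the orthogonal projection of f onto W. Writing g = a_0 + a_1 x + a_2 x^2, the coefficients solve the normal equations G · a = b where
  G_{ij} = <φ_i, φ_j> and b_i = <f, φ_i>, with φ_0 = 1, φ_1 = x, φ_2 = x^2.
G =
  [2, 0, 2/3]
  [0, 2/3, 0]
  [2/3, 0, 2/5],
b = (14/5, 2/5, 10/21).
Solving gives a_0 = 79/35, a_1 = 3/5, a_2 = -18/7, so
  g(x) = -18*x^2/7 + 3*x/5 + 79/35.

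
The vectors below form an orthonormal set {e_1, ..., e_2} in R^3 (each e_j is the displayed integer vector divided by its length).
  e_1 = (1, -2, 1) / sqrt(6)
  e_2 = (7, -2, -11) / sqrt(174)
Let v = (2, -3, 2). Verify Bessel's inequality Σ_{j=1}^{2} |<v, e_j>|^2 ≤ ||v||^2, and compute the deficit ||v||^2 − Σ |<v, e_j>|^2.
Σ |<v, e_j>|^2 = 484/29; ||v||^2 = 17; deficit = 9/29

Write each e_j = u_j / sqrt(<u_j, u_j>) where u_j is the displayed integer vector. Then <v, e_j> = <v, u_j> / sqrt(<u_j, u_j>), so |<v, e_j>|^2 = <v, u_j>^2 / <u_j, u_j>.
Coefficients: <v, e_1> = 10/sqrt(6), <v, e_2> = -2/sqrt(174).
Square and sum: Σ |<v, e_j>|^2 = 484/29.
Compute ||v||^2 = v·v = 17.
Deficit = 17 − 484/29 = 9/29 ≥ 0, confirming Bessel's inequality. (The deficit equals ||v − Σ <v,e_j> e_j||^2, the squared distance from v to span{e_j}.)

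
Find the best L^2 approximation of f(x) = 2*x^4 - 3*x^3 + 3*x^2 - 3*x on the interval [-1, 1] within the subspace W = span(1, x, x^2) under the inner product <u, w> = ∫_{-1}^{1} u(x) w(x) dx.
g(x) = 33*x^2/7 - 24*x/5 - 6/35

The best approximation g ∈ W is the orthogonal projection of f onto W. Writing g = a_0 + a_1 x + a_2 x^2, the coefficients solve the normal equations G · a = b where
  G_{ij} = <φ_i, φ_j> and b_i = <f, φ_i>, with φ_0 = 1, φ_1 = x, φ_2 = x^2.
G =
  [2, 0, 2/3]
  [0, 2/3, 0]
  [2/3, 0, 2/5],
b = (14/5, -16/5, 62/35).
Solving gives a_0 = -6/35, a_1 = -24/5, a_2 = 33/7, so
  g(x) = 33*x^2/7 - 24*x/5 - 6/35.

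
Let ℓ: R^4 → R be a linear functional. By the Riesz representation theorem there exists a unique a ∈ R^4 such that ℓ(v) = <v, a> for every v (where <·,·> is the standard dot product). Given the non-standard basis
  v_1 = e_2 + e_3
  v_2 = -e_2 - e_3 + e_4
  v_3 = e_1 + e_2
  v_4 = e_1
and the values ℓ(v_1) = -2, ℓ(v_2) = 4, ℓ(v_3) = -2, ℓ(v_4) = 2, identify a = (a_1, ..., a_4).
a = (2, -4, 2, 2)

Write a = (a_1, ..., a_4) in the standard basis. For each basis vector v_i, ℓ(v_i) = <v_i, a> is a linear equation in the a_j's. Collect the n equations into a matrix system V a = ℓ, where row i of V is v_i (expressed in the standard basis). Since V is invertible (lower-triangular with 1s on the diagonal, up to permutation), solve by back-substitution:
  V =
[[0, 1, 1, 0],
 [0, -1, -1, 1],
 [1, 1, 0, 0],
 [1, 0, 0, 0]]
  V a = (-2, 4, -2, 2)
Solving gives a = (2, -4, 2, 2).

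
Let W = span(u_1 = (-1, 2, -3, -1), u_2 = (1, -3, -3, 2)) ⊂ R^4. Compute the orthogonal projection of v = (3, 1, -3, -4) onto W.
proj_W(v) = (-87/115, 169/115, -291/115, -82/115)

Set up U = [u_1 | ... | u_2] ∈ R^(4×2). The projector onto W = col(U) is P = U (U^T U)^(-1) U^T.
Compute U^T U =
  [15, 0]
  [0, 23],
and U^T v = (12, 1).
Solve U^T U · c = U^T v for the coefficients: c = (4/5, 1/23). The projection is proj_W(v) = U c.
Check: (v - proj_W(v)) · u_1 = 0  (should be 0).
Check: (v - proj_W(v)) · u_2 = 0  (should be 0).
Result: proj_W(v) = (-87/115, 169/115, -291/115, -82/115).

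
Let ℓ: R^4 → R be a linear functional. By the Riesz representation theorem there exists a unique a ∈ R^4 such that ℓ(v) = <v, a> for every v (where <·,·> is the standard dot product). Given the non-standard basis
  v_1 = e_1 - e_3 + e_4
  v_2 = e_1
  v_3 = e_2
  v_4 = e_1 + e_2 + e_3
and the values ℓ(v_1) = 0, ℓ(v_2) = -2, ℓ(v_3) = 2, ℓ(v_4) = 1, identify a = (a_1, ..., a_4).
a = (-2, 2, 1, 3)

Write a = (a_1, ..., a_4) in the standard basis. For each basis vector v_i, ℓ(v_i) = <v_i, a> is a linear equation in the a_j's. Collect the n equations into a matrix system V a = ℓ, where row i of V is v_i (expressed in the standard basis). Since V is invertible (lower-triangular with 1s on the diagonal, up to permutation), solve by back-substitution:
  V =
[[1, 0, -1, 1],
 [1, 0, 0, 0],
 [0, 1, 0, 0],
 [1, 1, 1, 0]]
  V a = (0, -2, 2, 1)
Solving gives a = (-2, 2, 1, 3).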